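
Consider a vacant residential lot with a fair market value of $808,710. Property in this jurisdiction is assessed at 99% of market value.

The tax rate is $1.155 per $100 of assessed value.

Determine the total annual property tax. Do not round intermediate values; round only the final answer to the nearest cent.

$9,247.19

Assessed value = $808,710 × 0.99 = $800,622.9
Tax = $800,622.9 × 0.01155 = $9,247.194495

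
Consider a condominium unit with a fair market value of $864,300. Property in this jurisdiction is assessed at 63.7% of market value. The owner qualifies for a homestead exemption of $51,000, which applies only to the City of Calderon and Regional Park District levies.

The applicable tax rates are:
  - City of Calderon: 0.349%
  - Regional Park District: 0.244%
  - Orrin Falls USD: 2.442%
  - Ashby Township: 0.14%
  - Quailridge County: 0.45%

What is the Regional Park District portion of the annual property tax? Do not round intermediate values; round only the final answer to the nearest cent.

$1,218.92

Assessed value = $864,300 × 0.637 = $550,559.1
Regional Park District taxable value = $550,559.1 − $51,000 = $499,559.1
Regional Park District levy = $499,559.1 × 0.00244 = $1,218.924204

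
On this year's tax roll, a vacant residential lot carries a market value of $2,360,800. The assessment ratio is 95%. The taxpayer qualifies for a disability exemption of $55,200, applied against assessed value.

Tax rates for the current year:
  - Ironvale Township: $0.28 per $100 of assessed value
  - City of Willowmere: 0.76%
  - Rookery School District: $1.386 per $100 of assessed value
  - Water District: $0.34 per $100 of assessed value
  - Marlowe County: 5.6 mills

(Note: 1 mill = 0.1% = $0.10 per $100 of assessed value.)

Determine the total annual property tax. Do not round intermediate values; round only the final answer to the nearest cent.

Assessed value = $2,360,800 × 0.95 = $2,242,760
Taxable value = $2,242,760 − $55,200 = $2,187,560
Ironvale Township: $2,187,560 × 0.0028 = $6,125.168
City of Willowmere: $2,187,560 × 0.0076 = $16,625.456
Rookery School District: $2,187,560 × 0.01386 = $30,319.5816
Water District: $2,187,560 × 0.0034 = $7,437.704
Marlowe County: $2,187,560 × 0.0056 = $12,250.336
Total = $72,758.2456

$72,758.25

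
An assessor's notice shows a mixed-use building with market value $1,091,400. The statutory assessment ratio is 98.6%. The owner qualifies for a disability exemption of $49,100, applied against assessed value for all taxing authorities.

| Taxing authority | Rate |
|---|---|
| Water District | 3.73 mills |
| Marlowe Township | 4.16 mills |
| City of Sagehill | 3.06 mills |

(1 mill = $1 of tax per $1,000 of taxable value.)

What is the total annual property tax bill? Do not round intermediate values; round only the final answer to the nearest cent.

Assessed value = $1,091,400 × 0.986 = $1,076,120.4
Taxable value = $1,076,120.4 − $49,100 = $1,027,020.4
Water District: $1,027,020.4 × 0.00373 = $3,830.786092
Marlowe Township: $1,027,020.4 × 0.00416 = $4,272.404864
City of Sagehill: $1,027,020.4 × 0.00306 = $3,142.682424
Total = $3,830.786092 + $4,272.404864 + $3,142.682424 = $11,245.87338

$11,245.87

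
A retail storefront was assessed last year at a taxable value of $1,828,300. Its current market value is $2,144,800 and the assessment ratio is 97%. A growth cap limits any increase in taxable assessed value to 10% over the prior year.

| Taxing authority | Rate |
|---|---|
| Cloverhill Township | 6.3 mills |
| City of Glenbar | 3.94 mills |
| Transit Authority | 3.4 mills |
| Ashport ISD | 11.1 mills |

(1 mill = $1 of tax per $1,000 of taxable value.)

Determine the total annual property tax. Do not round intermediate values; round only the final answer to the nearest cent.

Uncapped assessed value = $2,144,800 × 0.97 = $2,080,456
Cap limit = $1,828,300 × 1.1 = $2,011,130
Taxable assessed value = min($2,080,456, $2,011,130) = $2,011,130 (cap binds)
Cloverhill Township: $2,011,130 × 0.0063 = $12,670.119
City of Glenbar: $2,011,130 × 0.00394 = $7,923.8522
Transit Authority: $2,011,130 × 0.0034 = $6,837.842
Ashport ISD: $2,011,130 × 0.0111 = $22,323.543
Total = $49,755.3562

$49,755.36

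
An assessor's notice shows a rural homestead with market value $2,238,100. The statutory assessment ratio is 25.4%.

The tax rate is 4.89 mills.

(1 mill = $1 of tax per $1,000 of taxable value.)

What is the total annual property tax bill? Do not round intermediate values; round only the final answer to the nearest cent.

Assessed value = $2,238,100 × 0.254 = $568,477.4
Tax = $568,477.4 × 0.00489 = $2,779.854486

$2,779.85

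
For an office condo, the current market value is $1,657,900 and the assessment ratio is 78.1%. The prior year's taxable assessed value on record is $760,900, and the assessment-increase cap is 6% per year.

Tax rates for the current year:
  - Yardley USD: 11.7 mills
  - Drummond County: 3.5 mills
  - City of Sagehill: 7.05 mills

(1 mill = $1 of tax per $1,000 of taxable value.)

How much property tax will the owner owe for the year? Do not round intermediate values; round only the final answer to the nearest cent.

$17,945.83

Uncapped assessed value = $1,657,900 × 0.781 = $1,294,819.9
Cap limit = $760,900 × 1.06 = $806,554
Taxable assessed value = min($1,294,819.9, $806,554) = $806,554 (cap binds)
Yardley USD: $806,554 × 0.0117 = $9,436.6818
Drummond County: $806,554 × 0.0035 = $2,822.939
City of Sagehill: $806,554 × 0.00705 = $5,686.2057
Total = $17,945.8265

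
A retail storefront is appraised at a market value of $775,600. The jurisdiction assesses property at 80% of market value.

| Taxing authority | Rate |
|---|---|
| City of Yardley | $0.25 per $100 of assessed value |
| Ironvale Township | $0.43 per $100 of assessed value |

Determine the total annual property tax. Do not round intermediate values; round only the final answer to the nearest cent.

$4,219.26

Assessed value = $775,600 × 0.8 = $620,480
City of Yardley: $620,480 × 0.0025 = $1,551.2
Ironvale Township: $620,480 × 0.0043 = $2,668.064
Total = $1,551.2 + $2,668.064 = $4,219.264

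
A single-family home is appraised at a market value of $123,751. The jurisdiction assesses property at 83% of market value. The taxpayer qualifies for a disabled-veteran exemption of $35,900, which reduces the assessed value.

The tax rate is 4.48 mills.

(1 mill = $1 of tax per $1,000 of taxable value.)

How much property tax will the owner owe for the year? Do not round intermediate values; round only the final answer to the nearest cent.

$299.32

Assessed value = $123,751 × 0.83 = $102,713.33
Taxable value = $102,713.33 − $35,900 = $66,813.33
Tax = $66,813.33 × 0.00448 = $299.3237184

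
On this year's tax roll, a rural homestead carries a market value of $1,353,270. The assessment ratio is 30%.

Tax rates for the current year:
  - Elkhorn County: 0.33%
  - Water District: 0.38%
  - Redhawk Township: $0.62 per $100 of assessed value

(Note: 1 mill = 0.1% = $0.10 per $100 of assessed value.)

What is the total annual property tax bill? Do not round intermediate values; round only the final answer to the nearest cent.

Assessed value = $1,353,270 × 0.3 = $405,981
Elkhorn County: $405,981 × 0.0033 = $1,339.7373
Water District: $405,981 × 0.0038 = $1,542.7278
Redhawk Township: $405,981 × 0.0062 = $2,517.0822
Total = $5,399.5473

$5,399.55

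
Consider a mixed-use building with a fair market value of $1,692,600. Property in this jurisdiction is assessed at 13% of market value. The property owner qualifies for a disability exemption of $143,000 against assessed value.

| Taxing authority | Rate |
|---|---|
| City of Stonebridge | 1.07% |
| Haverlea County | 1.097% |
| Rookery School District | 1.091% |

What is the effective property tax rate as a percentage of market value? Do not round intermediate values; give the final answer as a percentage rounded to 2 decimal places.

0.15%

Assessed value = $1,692,600 × 0.13 = $220,038
Taxable value = $220,038 − $143,000 = $77,038
City of Stonebridge: $77,038 × 0.0107 = $824.3066
Haverlea County: $77,038 × 0.01097 = $845.10686
Rookery School District: $77,038 × 0.01091 = $840.48458
Total tax = $2,509.89804
Effective rate = $2,509.89804 ÷ $1,692,600 = 0.15% of market value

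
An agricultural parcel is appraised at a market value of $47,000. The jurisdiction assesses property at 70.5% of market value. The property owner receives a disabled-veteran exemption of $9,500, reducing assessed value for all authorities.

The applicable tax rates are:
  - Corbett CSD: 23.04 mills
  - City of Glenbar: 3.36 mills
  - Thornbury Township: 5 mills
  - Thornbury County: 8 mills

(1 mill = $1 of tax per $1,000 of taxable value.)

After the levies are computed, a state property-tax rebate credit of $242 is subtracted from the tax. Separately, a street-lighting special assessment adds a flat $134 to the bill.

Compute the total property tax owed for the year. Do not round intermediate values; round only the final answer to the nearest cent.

Assessed value = $47,000 × 0.705 = $33,135
Taxable value = $33,135 − $9,500 = $23,635
Corbett CSD: $23,635 × 0.02304 = $544.5504
City of Glenbar: $23,635 × 0.00336 = $79.4136
Thornbury Township: $23,635 × 0.005 = $118.175
Thornbury County: $23,635 × 0.008 = $189.08
Levies subtotal = $931.219
After credit = $931.219 − $242 = $689.219
Total = $689.219 + $134 = $823.219

$823.22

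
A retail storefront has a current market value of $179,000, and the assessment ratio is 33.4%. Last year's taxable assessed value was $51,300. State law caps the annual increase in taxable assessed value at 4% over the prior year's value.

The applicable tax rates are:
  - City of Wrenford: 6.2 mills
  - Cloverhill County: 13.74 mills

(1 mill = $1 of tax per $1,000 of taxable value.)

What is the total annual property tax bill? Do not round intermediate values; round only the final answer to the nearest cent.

$1,063.84

Uncapped assessed value = $179,000 × 0.334 = $59,786
Cap limit = $51,300 × 1.04 = $53,352
Taxable assessed value = min($59,786, $53,352) = $53,352 (cap binds)
City of Wrenford: $53,352 × 0.0062 = $330.7824
Cloverhill County: $53,352 × 0.01374 = $733.05648
Total = $1,063.83888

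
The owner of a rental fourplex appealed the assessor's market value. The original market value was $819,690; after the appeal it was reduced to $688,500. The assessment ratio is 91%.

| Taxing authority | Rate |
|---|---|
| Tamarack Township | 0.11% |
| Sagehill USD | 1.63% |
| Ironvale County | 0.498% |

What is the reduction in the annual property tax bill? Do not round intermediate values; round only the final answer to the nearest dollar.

$2,672

Old assessed value = $819,690 × 0.91 = $745,917.9
New assessed value = $688,500 × 0.91 = $626,535
Combined rate = 0.0011 + 0.0163 + 0.00498 = 0.02238
Old tax = $745,917.9 × 0.02238 = $16,693.642602
New tax = $626,535 × 0.02238 = $14,021.8533
Reduction = $16,693.642602 − $14,021.8533 = $2,671.789302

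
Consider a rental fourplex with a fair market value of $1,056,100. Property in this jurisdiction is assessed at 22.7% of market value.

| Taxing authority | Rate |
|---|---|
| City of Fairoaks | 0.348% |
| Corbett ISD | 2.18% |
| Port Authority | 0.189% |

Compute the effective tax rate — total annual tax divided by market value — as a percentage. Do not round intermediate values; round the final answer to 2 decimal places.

Assessed value = $1,056,100 × 0.227 = $239,734.7
City of Fairoaks: $239,734.7 × 0.00348 = $834.276756
Corbett ISD: $239,734.7 × 0.0218 = $5,226.21646
Port Authority: $239,734.7 × 0.00189 = $453.098583
Total tax = $6,513.591799
Effective rate = $6,513.591799 ÷ $1,056,100 = 0.62% of market value

0.62%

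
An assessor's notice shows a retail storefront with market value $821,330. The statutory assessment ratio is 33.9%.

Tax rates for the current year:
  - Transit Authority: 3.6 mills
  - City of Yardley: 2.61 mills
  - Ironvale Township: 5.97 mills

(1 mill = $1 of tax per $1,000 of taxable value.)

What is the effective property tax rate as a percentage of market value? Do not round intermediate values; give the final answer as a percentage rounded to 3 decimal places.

Assessed value = $821,330 × 0.339 = $278,430.87
Transit Authority: $278,430.87 × 0.0036 = $1,002.351132
City of Yardley: $278,430.87 × 0.00261 = $726.7045707
Ironvale Township: $278,430.87 × 0.00597 = $1,662.2322939
Total tax = $3,391.2879966
Effective rate = $3,391.2879966 ÷ $821,330 = 0.413% of market value

0.413%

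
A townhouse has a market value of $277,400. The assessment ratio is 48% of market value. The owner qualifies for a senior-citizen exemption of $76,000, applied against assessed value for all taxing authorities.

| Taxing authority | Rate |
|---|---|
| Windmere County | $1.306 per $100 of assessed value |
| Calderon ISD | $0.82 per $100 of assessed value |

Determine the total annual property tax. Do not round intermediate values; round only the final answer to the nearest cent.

$1,215.05

Assessed value = $277,400 × 0.48 = $133,152
Taxable value = $133,152 − $76,000 = $57,152
Windmere County: $57,152 × 0.01306 = $746.40512
Calderon ISD: $57,152 × 0.0082 = $468.6464
Total = $746.40512 + $468.6464 = $1,215.05152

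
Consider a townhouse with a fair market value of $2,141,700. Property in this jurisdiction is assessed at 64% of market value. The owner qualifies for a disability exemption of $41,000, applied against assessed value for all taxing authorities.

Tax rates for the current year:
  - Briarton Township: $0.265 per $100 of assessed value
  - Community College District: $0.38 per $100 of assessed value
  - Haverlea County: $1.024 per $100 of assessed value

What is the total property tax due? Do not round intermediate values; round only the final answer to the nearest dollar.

$22,192

Assessed value = $2,141,700 × 0.64 = $1,370,688
Taxable value = $1,370,688 − $41,000 = $1,329,688
Briarton Township: $1,329,688 × 0.00265 = $3,523.6732
Community College District: $1,329,688 × 0.0038 = $5,052.8144
Haverlea County: $1,329,688 × 0.01024 = $13,616.00512
Total = $3,523.6732 + $5,052.8144 + $13,616.00512 = $22,192.49272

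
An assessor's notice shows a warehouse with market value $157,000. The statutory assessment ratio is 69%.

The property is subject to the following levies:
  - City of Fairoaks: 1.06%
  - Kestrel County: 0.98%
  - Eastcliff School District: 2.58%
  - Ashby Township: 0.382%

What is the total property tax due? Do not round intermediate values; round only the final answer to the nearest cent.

$5,418.67

Assessed value = $157,000 × 0.69 = $108,330
City of Fairoaks: $108,330 × 0.0106 = $1,148.298
Kestrel County: $108,330 × 0.0098 = $1,061.634
Eastcliff School District: $108,330 × 0.0258 = $2,794.914
Ashby Township: $108,330 × 0.00382 = $413.8206
Total = $1,148.298 + $1,061.634 + $2,794.914 + $413.8206 = $5,418.6666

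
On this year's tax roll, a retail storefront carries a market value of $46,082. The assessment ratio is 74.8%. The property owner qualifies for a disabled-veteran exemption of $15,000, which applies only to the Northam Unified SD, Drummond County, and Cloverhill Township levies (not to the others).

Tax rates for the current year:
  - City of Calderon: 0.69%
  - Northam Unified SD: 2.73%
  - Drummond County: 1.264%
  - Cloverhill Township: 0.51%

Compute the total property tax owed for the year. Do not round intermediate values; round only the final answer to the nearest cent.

$1,114.74

Assessed value = $46,082 × 0.748 = $34,469.336
City of Calderon: $34,469.336 × 0.0069 = $237.8384184
Northam Unified SD: ($34,469.336 − $15,000) × 0.0273 = $19,469.336 × 0.0273 = $531.5128728
Drummond County: ($34,469.336 − $15,000) × 0.01264 = $19,469.336 × 0.01264 = $246.09240704
Cloverhill Township: ($34,469.336 − $15,000) × 0.0051 = $19,469.336 × 0.0051 = $99.2936136
Total = $1,114.73731184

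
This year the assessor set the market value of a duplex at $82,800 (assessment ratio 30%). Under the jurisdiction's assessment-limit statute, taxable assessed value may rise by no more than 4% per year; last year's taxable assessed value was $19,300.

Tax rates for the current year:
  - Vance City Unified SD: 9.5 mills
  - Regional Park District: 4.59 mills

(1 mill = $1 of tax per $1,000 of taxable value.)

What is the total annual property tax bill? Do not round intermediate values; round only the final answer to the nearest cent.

$282.81

Uncapped assessed value = $82,800 × 0.3 = $24,840
Cap limit = $19,300 × 1.04 = $20,072
Taxable assessed value = min($24,840, $20,072) = $20,072 (cap binds)
Vance City Unified SD: $20,072 × 0.0095 = $190.684
Regional Park District: $20,072 × 0.00459 = $92.13048
Total = $282.81448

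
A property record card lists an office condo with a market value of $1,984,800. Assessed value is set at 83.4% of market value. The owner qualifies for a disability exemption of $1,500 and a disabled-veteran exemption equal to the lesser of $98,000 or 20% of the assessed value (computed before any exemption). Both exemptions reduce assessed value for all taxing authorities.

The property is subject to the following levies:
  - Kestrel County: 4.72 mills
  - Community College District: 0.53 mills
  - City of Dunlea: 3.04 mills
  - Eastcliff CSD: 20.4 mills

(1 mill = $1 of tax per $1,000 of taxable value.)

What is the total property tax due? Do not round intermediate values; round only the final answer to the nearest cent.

Assessed value = $1,984,800 × 0.834 = $1,655,323.2
Disabled-veteran exemption = min($98,000, 20% × $1,655,323.2) = min($98,000, $331,064.64) = $98,000 (dollar cap binds)
Taxable value = $1,655,323.2 − $1,500 − $98,000 = $1,555,823.2
Kestrel County: $1,555,823.2 × 0.00472 = $7,343.485504
Community College District: $1,555,823.2 × 0.00053 = $824.586296
City of Dunlea: $1,555,823.2 × 0.00304 = $4,729.702528
Eastcliff CSD: $1,555,823.2 × 0.0204 = $31,738.79328
Total = $44,636.567608

$44,636.57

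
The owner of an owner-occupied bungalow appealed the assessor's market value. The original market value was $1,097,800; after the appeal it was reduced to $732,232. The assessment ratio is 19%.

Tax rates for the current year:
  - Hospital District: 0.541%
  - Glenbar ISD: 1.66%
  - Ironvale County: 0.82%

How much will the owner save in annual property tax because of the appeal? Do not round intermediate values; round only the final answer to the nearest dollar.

$2,098

Old assessed value = $1,097,800 × 0.19 = $208,582
New assessed value = $732,232 × 0.19 = $139,124.08
Combined rate = 0.00541 + 0.0166 + 0.0082 = 0.03021
Old tax = $208,582 × 0.03021 = $6,301.26222
New tax = $139,124.08 × 0.03021 = $4,202.9384568
Reduction = $6,301.26222 − $4,202.9384568 = $2,098.3237632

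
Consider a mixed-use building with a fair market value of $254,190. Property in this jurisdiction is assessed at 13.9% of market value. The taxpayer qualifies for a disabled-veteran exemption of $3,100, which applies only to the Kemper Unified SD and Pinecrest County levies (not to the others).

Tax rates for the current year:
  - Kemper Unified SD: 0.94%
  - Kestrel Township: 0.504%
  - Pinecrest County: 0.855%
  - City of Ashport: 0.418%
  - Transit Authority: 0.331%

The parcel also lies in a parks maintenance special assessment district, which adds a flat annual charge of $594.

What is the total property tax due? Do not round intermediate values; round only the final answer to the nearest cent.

Assessed value = $254,190 × 0.139 = $35,332.41
Kemper Unified SD: ($35,332.41 − $3,100) × 0.0094 = $32,232.41 × 0.0094 = $302.984654
Kestrel Township: $35,332.41 × 0.00504 = $178.0753464
Pinecrest County: ($35,332.41 − $3,100) × 0.00855 = $32,232.41 × 0.00855 = $275.5871055
City of Ashport: $35,332.41 × 0.00418 = $147.6894738
Transit Authority: $35,332.41 × 0.00331 = $116.9502771
Levies subtotal = $1,021.2868568
Total = $1,021.2868568 + $594 = $1,615.2868568

$1,615.29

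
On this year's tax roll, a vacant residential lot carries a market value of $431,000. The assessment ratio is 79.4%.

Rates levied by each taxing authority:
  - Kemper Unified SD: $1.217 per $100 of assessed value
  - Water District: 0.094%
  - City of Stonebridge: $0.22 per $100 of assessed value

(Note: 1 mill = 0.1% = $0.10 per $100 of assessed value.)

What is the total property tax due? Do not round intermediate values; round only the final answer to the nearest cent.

$5,239.30

Assessed value = $431,000 × 0.794 = $342,214
Kemper Unified SD: $342,214 × 0.01217 = $4,164.74438
Water District: $342,214 × 0.00094 = $321.68116
City of Stonebridge: $342,214 × 0.0022 = $752.8708
Total = $5,239.29634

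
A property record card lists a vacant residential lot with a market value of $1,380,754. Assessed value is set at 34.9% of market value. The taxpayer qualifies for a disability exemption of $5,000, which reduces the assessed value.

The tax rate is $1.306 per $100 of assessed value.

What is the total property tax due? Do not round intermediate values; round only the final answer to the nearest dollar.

$6,228

Assessed value = $1,380,754 × 0.349 = $481,883.146
Taxable value = $481,883.146 − $5,000 = $476,883.146
Tax = $476,883.146 × 0.01306 = $6,228.09388676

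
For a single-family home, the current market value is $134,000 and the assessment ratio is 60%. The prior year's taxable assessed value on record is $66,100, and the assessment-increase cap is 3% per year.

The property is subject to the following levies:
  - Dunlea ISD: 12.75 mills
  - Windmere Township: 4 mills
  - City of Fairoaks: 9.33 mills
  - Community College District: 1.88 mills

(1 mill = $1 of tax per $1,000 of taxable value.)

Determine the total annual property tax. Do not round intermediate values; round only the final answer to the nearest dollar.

Uncapped assessed value = $134,000 × 0.6 = $80,400
Cap limit = $66,100 × 1.03 = $68,083
Taxable assessed value = min($80,400, $68,083) = $68,083 (cap binds)
Dunlea ISD: $68,083 × 0.01275 = $868.05825
Windmere Township: $68,083 × 0.004 = $272.332
City of Fairoaks: $68,083 × 0.00933 = $635.21439
Community College District: $68,083 × 0.00188 = $127.99604
Total = $1,903.60068

$1,904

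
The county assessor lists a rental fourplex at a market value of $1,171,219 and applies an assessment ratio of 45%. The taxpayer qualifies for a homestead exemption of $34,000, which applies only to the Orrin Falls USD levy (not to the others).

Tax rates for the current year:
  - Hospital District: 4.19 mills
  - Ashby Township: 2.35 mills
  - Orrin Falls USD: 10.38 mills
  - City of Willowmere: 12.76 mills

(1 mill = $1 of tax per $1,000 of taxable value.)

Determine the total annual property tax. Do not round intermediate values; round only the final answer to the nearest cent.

$15,289.88

Assessed value = $1,171,219 × 0.45 = $527,048.55
Hospital District: $527,048.55 × 0.00419 = $2,208.3334245
Ashby Township: $527,048.55 × 0.00235 = $1,238.5640925
Orrin Falls USD: ($527,048.55 − $34,000) × 0.01038 = $493,048.55 × 0.01038 = $5,117.843949
City of Willowmere: $527,048.55 × 0.01276 = $6,725.139498
Total = $15,289.880964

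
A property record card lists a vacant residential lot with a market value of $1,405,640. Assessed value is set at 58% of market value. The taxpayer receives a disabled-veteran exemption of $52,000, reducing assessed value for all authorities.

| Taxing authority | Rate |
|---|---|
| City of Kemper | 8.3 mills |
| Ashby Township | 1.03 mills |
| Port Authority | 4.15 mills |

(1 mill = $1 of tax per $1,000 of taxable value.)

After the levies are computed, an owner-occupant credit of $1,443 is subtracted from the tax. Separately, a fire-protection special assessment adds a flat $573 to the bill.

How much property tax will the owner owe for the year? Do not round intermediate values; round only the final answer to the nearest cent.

Assessed value = $1,405,640 × 0.58 = $815,271.2
Taxable value = $815,271.2 − $52,000 = $763,271.2
City of Kemper: $763,271.2 × 0.0083 = $6,335.15096
Ashby Township: $763,271.2 × 0.00103 = $786.169336
Port Authority: $763,271.2 × 0.00415 = $3,167.57548
Levies subtotal = $10,288.895776
After credit = $10,288.895776 − $1,443 = $8,845.895776
Total = $8,845.895776 + $573 = $9,418.895776

$9,418.90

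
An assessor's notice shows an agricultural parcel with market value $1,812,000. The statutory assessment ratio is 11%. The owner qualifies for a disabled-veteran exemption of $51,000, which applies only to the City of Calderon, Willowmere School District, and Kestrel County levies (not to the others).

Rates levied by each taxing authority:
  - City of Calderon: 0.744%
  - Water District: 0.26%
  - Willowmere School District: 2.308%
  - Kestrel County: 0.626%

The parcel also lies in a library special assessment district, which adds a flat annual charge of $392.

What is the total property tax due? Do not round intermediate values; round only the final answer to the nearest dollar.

$6,365

Assessed value = $1,812,000 × 0.11 = $199,320
City of Calderon: ($199,320 − $51,000) × 0.00744 = $148,320 × 0.00744 = $1,103.5008
Water District: $199,320 × 0.0026 = $518.232
Willowmere School District: ($199,320 − $51,000) × 0.02308 = $148,320 × 0.02308 = $3,423.2256
Kestrel County: ($199,320 − $51,000) × 0.00626 = $148,320 × 0.00626 = $928.4832
Levies subtotal = $5,973.4416
Total = $5,973.4416 + $392 = $6,365.4416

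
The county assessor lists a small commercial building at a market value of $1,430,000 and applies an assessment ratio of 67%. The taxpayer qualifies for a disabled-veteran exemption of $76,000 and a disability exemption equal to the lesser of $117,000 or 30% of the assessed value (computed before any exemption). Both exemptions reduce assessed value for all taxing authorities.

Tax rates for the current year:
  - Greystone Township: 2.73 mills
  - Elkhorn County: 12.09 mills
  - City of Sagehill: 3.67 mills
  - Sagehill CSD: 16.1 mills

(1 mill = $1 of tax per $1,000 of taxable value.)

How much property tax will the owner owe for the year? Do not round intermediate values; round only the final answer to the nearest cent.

$26,464.81

Assessed value = $1,430,000 × 0.67 = $958,100
Disability exemption = min($117,000, 30% × $958,100) = min($117,000, $287,430) = $117,000 (dollar cap binds)
Taxable value = $958,100 − $76,000 − $117,000 = $765,100
Greystone Township: $765,100 × 0.00273 = $2,088.723
Elkhorn County: $765,100 × 0.01209 = $9,250.059
City of Sagehill: $765,100 × 0.00367 = $2,807.917
Sagehill CSD: $765,100 × 0.0161 = $12,318.11
Total = $26,464.809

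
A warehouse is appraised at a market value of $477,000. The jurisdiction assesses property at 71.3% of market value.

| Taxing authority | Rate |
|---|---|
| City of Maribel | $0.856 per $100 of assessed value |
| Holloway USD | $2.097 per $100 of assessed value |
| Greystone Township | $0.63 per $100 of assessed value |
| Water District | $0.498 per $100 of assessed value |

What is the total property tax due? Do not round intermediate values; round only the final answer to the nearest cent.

Assessed value = $477,000 × 0.713 = $340,101
City of Maribel: $340,101 × 0.00856 = $2,911.26456
Holloway USD: $340,101 × 0.02097 = $7,131.91797
Greystone Township: $340,101 × 0.0063 = $2,142.6363
Water District: $340,101 × 0.00498 = $1,693.70298
Total = $2,911.26456 + $7,131.91797 + $2,142.6363 + $1,693.70298 = $13,879.52181

$13,879.52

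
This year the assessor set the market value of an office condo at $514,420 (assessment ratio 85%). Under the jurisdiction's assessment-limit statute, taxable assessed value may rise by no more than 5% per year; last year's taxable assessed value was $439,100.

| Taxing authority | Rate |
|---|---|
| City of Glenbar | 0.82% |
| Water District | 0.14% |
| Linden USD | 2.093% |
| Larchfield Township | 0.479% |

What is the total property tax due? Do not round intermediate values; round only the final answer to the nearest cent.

$15,443.92

Uncapped assessed value = $514,420 × 0.85 = $437,257
Cap limit = $439,100 × 1.05 = $461,055
Taxable assessed value = min($437,257, $461,055) = $437,257 (cap does not bind)
City of Glenbar: $437,257 × 0.0082 = $3,585.5074
Water District: $437,257 × 0.0014 = $612.1598
Linden USD: $437,257 × 0.02093 = $9,151.78901
Larchfield Township: $437,257 × 0.00479 = $2,094.46103
Total = $15,443.91724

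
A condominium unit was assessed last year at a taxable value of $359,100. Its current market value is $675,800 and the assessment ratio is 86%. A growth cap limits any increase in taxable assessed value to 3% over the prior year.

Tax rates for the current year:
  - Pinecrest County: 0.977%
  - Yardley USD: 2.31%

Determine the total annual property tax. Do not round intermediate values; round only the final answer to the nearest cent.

Uncapped assessed value = $675,800 × 0.86 = $581,188
Cap limit = $359,100 × 1.03 = $369,873
Taxable assessed value = min($581,188, $369,873) = $369,873 (cap binds)
Pinecrest County: $369,873 × 0.00977 = $3,613.65921
Yardley USD: $369,873 × 0.0231 = $8,544.0663
Total = $12,157.72551

$12,157.73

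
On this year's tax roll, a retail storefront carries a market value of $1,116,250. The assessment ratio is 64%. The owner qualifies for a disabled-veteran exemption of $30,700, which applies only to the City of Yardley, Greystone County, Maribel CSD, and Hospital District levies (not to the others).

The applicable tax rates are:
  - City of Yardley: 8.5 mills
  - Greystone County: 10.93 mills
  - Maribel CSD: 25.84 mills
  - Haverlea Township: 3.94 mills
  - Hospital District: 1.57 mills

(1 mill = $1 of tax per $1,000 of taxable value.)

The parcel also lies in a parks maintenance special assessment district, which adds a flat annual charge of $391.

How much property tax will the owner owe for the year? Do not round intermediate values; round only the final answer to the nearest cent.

$35,230.24

Assessed value = $1,116,250 × 0.64 = $714,400
City of Yardley: ($714,400 − $30,700) × 0.0085 = $683,700 × 0.0085 = $5,811.45
Greystone County: ($714,400 − $30,700) × 0.01093 = $683,700 × 0.01093 = $7,472.841
Maribel CSD: ($714,400 − $30,700) × 0.02584 = $683,700 × 0.02584 = $17,666.808
Haverlea Township: $714,400 × 0.00394 = $2,814.736
Hospital District: ($714,400 − $30,700) × 0.00157 = $683,700 × 0.00157 = $1,073.409
Levies subtotal = $34,839.244
Total = $34,839.244 + $391 = $35,230.244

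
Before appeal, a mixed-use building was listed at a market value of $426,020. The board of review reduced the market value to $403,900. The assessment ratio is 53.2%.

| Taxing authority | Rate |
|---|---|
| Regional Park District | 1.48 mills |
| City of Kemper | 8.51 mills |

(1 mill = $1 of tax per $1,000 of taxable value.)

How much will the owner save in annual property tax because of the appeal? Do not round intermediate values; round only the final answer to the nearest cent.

Old assessed value = $426,020 × 0.532 = $226,642.64
New assessed value = $403,900 × 0.532 = $214,874.8
Combined rate = 0.00148 + 0.00851 = 0.00999
Old tax = $226,642.64 × 0.00999 = $2,264.1599736
New tax = $214,874.8 × 0.00999 = $2,146.599252
Reduction = $2,264.1599736 − $2,146.599252 = $117.5607216

$117.56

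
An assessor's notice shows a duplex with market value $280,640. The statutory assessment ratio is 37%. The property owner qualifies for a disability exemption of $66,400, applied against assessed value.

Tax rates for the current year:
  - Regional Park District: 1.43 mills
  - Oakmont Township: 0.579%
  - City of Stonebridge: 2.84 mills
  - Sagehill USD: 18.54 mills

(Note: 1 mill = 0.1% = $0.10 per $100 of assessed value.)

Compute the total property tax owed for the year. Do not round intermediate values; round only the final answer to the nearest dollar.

Assessed value = $280,640 × 0.37 = $103,836.8
Taxable value = $103,836.8 − $66,400 = $37,436.8
Regional Park District: $37,436.8 × 0.00143 = $53.534624
Oakmont Township: $37,436.8 × 0.00579 = $216.759072
City of Stonebridge: $37,436.8 × 0.00284 = $106.320512
Sagehill USD: $37,436.8 × 0.01854 = $694.078272
Total = $1,070.69248

$1,071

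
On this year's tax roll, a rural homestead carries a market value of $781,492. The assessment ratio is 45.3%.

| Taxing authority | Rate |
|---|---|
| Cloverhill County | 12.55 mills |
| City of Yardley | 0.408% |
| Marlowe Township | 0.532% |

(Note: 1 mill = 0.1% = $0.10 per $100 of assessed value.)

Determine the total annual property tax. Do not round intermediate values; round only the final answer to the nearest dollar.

Assessed value = $781,492 × 0.453 = $354,015.876
Cloverhill County: $354,015.876 × 0.01255 = $4,442.8992438
City of Yardley: $354,015.876 × 0.00408 = $1,444.38477408
Marlowe Township: $354,015.876 × 0.00532 = $1,883.36446032
Total = $7,770.6484782

$7,771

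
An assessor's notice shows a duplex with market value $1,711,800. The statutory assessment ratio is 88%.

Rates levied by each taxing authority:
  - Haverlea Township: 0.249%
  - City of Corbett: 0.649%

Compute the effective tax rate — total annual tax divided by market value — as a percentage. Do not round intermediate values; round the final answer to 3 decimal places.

0.790%

Assessed value = $1,711,800 × 0.88 = $1,506,384
Haverlea Township: $1,506,384 × 0.00249 = $3,750.89616
City of Corbett: $1,506,384 × 0.00649 = $9,776.43216
Total tax = $13,527.32832
Effective rate = $13,527.32832 ÷ $1,711,800 = 0.790% of market value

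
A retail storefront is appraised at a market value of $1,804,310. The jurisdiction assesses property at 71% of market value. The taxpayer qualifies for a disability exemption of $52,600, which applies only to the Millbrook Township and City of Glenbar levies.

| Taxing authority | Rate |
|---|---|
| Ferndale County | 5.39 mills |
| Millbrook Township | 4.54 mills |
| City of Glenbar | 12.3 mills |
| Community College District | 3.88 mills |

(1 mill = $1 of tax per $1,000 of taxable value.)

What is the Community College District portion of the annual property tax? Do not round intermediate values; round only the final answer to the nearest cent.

Assessed value = $1,804,310 × 0.71 = $1,281,060.1
Community College District taxable value = $1,281,060.1 (exemption does not apply)
Community College District levy = $1,281,060.1 × 0.00388 = $4,970.513188

$4,970.51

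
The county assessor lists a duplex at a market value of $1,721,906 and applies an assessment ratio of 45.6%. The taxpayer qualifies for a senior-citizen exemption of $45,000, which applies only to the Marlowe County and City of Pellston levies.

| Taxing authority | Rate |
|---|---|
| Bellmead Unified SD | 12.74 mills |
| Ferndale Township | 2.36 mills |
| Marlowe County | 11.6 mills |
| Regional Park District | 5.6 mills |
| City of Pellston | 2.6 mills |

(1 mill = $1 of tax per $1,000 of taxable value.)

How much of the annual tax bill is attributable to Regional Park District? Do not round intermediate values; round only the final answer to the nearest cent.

$4,397.06

Assessed value = $1,721,906 × 0.456 = $785,189.136
Regional Park District taxable value = $785,189.136 (exemption does not apply)
Regional Park District levy = $785,189.136 × 0.0056 = $4,397.0591616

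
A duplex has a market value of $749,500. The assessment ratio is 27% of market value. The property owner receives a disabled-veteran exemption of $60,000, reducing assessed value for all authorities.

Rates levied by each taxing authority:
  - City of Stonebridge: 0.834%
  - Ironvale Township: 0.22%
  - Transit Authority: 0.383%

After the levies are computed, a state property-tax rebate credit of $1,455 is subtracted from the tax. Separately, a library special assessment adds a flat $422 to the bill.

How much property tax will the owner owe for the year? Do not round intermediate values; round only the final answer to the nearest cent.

Assessed value = $749,500 × 0.27 = $202,365
Taxable value = $202,365 − $60,000 = $142,365
City of Stonebridge: $142,365 × 0.00834 = $1,187.3241
Ironvale Township: $142,365 × 0.0022 = $313.203
Transit Authority: $142,365 × 0.00383 = $545.25795
Levies subtotal = $2,045.78505
After credit = $2,045.78505 − $1,455 = $590.78505
Total = $590.78505 + $422 = $1,012.78505

$1,012.79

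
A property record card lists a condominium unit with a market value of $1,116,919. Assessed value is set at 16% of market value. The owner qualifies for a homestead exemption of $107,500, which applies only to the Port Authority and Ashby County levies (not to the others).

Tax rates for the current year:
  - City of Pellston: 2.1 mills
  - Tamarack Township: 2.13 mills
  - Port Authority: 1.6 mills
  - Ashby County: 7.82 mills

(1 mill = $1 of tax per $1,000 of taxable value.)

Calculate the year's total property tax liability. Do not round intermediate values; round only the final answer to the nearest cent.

$1,426.70

Assessed value = $1,116,919 × 0.16 = $178,707.04
City of Pellston: $178,707.04 × 0.0021 = $375.284784
Tamarack Township: $178,707.04 × 0.00213 = $380.6459952
Port Authority: ($178,707.04 − $107,500) × 0.0016 = $71,207.04 × 0.0016 = $113.931264
Ashby County: ($178,707.04 − $107,500) × 0.00782 = $71,207.04 × 0.00782 = $556.8390528
Total = $1,426.701096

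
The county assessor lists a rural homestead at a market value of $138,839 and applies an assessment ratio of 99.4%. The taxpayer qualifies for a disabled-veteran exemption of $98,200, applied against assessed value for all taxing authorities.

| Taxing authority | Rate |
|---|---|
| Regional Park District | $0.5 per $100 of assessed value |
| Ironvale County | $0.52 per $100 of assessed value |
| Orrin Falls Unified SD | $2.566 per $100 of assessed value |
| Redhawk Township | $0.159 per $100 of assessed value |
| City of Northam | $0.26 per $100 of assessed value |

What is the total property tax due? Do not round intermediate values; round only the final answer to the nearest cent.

Assessed value = $138,839 × 0.994 = $138,005.966
Taxable value = $138,005.966 − $98,200 = $39,805.966
Regional Park District: $39,805.966 × 0.005 = $199.02983
Ironvale County: $39,805.966 × 0.0052 = $206.9910232
Orrin Falls Unified SD: $39,805.966 × 0.02566 = $1,021.42108756
Redhawk Township: $39,805.966 × 0.00159 = $63.29148594
City of Northam: $39,805.966 × 0.0026 = $103.4955116
Total = $199.02983 + $206.9910232 + $1,021.42108756 + $63.29148594 + $103.4955116 = $1,594.2289383

$1,594.23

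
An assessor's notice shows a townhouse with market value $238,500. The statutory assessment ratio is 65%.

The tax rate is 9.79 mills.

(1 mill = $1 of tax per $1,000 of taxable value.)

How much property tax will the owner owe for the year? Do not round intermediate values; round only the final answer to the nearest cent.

Assessed value = $238,500 × 0.65 = $155,025
Tax = $155,025 × 0.00979 = $1,517.69475

$1,517.69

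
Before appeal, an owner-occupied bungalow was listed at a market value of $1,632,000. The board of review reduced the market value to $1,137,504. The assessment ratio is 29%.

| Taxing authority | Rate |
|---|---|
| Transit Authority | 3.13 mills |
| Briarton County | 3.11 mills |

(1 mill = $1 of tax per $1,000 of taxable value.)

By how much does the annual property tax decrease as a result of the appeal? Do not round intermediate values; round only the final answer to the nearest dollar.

$895

Old assessed value = $1,632,000 × 0.29 = $473,280
New assessed value = $1,137,504 × 0.29 = $329,876.16
Combined rate = 0.00313 + 0.00311 = 0.00624
Old tax = $473,280 × 0.00624 = $2,953.2672
New tax = $329,876.16 × 0.00624 = $2,058.4272384
Reduction = $2,953.2672 − $2,058.4272384 = $894.8399616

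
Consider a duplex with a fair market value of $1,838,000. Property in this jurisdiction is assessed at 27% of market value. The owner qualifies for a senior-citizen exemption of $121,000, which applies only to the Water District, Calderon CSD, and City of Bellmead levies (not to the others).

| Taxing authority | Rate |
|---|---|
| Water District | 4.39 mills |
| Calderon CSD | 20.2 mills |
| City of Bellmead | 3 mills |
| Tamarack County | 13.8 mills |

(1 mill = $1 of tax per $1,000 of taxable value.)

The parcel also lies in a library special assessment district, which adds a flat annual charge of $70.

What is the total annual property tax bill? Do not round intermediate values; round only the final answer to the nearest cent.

Assessed value = $1,838,000 × 0.27 = $496,260
Water District: ($496,260 − $121,000) × 0.00439 = $375,260 × 0.00439 = $1,647.3914
Calderon CSD: ($496,260 − $121,000) × 0.0202 = $375,260 × 0.0202 = $7,580.252
City of Bellmead: ($496,260 − $121,000) × 0.003 = $375,260 × 0.003 = $1,125.78
Tamarack County: $496,260 × 0.0138 = $6,848.388
Levies subtotal = $17,201.8114
Total = $17,201.8114 + $70 = $17,271.8114

$17,271.81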